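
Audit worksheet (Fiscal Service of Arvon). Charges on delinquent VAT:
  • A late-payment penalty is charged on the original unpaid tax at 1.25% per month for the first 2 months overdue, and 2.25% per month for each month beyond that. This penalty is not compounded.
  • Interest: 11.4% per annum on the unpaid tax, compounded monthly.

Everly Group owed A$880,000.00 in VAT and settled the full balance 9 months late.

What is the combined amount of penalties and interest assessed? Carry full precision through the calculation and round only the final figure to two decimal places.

Penalty, months 1–2: 2 × 1.25% × A$880,000.00 = A$22,000.00
Penalty, months 3–9: 7 × 2.25% × A$880,000.00 = A$138,600.00
Interest (11.4%/yr ÷ 12 = 0.95%/month): A$880,000.00 × ((1 + 0.0095)^9 − 1) = A$78,163.4089…
Penalties + interest = A$160,600.0000 + A$78,163.4089… = A$238,763.41

A$238,763.41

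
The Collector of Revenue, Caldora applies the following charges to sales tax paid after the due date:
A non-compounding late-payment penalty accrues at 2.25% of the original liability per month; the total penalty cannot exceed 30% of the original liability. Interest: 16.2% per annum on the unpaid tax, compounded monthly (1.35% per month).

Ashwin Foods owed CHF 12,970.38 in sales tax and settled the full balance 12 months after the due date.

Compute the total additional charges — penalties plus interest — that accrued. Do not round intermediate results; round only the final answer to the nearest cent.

CHF 5,766.46

Penalty: 12 × 2.25% × CHF 12,970.38 = CHF 3,502.00… (below the 30% cap of CHF 3,891.11…)
Interest: CHF 12,970.38 × ((1 + 0.0135)^12 − 1) = CHF 12,970.38 × 0.1745866… = CHF 2,264.4543…
Penalties + interest = CHF 3,502.0026 + CHF 2,264.4543… = CHF 5,766.46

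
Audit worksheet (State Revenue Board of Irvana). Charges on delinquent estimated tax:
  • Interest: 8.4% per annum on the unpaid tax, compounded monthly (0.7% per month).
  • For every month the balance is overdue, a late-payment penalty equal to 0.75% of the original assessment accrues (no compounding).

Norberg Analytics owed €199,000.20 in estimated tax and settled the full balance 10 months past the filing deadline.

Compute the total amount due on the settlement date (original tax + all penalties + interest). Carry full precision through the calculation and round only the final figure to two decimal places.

Late-payment penalty = 0.75% × €199,000.20 × 10 mo = €14,925.02…
Interest: €199,000.20 × ((1 + 0.007)^10 − 1) = €199,000.20 × 0.0722467… = €14,377.1015…
Total = €199,000.20 + €14,925.0150 + €14,377.1015… = €228,302.32

€228,302.32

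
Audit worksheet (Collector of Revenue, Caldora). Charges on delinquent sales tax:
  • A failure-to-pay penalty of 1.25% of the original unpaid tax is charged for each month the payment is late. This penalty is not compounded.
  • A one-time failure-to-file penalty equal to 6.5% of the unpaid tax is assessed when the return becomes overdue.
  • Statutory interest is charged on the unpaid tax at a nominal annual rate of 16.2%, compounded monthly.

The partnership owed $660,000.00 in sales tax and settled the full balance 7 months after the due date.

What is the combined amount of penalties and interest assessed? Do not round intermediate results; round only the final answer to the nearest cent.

$165,603.59

Failure-to-file penalty: 6.5% × $660,000.00 = $42,900.00
Failure-to-pay penalty = 1.25% × $660,000.00 × 7 mo = $57,750.00
Interest (16.2%/yr ÷ 12 = 1.35%/month): $660,000.00 × ((1 + 0.0135)^7 − 1) = $64,953.5932…
Penalties + interest = $100,650.0000 + $64,953.5932… = $165,603.59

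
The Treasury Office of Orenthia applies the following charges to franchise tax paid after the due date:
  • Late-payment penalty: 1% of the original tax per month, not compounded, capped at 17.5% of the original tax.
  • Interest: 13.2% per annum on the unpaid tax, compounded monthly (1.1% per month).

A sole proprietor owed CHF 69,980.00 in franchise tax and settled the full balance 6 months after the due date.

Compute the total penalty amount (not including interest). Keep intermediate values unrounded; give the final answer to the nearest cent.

Penalty: 6 × 1% × CHF 69,980.00 = CHF 4,198.80 (below the 17.5% cap of CHF 12,246.50)

CHF 4,198.80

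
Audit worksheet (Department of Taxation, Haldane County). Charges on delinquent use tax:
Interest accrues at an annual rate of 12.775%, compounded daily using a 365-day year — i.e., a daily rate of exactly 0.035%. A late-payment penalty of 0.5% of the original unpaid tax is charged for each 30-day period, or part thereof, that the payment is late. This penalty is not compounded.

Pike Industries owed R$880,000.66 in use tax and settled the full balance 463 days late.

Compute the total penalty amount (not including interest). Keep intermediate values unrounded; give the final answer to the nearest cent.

Penalty periods: ⌈463/30⌉ = 16; penalty = 16 × 0.5% × R$880,000.66 = R$70,400.05…

R$70,400.05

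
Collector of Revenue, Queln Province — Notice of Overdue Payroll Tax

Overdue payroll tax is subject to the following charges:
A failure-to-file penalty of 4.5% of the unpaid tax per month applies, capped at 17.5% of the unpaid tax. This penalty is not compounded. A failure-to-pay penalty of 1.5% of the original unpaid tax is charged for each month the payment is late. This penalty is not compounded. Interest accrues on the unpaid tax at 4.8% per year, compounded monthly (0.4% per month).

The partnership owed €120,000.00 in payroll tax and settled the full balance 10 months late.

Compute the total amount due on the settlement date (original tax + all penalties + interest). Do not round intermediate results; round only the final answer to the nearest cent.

Failure-to-file: 10 × 4.5% × €120,000.00 = €54,000.00, capped at 17.5% × €120,000.00 = €21,000.00
Failure-to-pay penalty = 1.5% × €120,000.00 × 10 mo = €18,000.00
Interest: €120,000.00 × ((1 + 0.004)^10 − 1) = €120,000.00 × 0.0407277… = €4,887.3281…
Total = €120,000.00 + €39,000.0000 + €4,887.3281… = €163,887.33

€163,887.33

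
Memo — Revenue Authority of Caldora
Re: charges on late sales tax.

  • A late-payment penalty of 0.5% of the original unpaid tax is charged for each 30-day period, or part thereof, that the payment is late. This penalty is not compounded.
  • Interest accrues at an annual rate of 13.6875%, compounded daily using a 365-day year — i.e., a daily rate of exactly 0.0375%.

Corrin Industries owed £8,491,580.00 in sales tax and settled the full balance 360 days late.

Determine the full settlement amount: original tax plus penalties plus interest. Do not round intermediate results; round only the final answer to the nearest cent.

Penalty periods: ⌈360/30⌉ = 12; penalty = 12 × 0.5% × £8,491,580.00 = £509,494.80
Interest: £8,491,580.00 × ((1 + 0.000375)^360 − 1) = £8,491,580.00 × 0.14450782… = £1,227,099.7216…
Total = £8,491,580.00 + £509,494.8000 + £1,227,099.7216… = £10,228,174.52

£10,228,174.52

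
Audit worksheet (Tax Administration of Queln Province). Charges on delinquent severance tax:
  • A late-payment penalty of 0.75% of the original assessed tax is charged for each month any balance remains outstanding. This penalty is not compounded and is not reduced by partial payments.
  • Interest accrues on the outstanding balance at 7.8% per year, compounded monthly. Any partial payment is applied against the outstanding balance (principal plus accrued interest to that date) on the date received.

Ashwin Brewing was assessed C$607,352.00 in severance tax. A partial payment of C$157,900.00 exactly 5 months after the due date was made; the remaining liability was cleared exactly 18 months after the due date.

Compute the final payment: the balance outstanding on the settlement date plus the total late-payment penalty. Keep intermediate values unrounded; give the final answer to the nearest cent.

Monthly rate = 7.8% ÷ 12 = 0.65%
Balance at month 5: C$607,352.0000 × (1 + 0.0065)^5 = C$627,349.2196…
After C$157,900.00 payment: C$627,349.2196… − C$157,900.00 = C$469,449.2196…
Balance at month 18: C$469,449.2196… × (1 + 0.0065)^13 = C$510,702.2266…
Penalty: 18 × 0.75% × C$607,352.00 = C$81,992.52
Final settlement = outstanding balance + penalty = C$510,702.2266… + C$81,992.52 = C$592,694.75

C$592,694.75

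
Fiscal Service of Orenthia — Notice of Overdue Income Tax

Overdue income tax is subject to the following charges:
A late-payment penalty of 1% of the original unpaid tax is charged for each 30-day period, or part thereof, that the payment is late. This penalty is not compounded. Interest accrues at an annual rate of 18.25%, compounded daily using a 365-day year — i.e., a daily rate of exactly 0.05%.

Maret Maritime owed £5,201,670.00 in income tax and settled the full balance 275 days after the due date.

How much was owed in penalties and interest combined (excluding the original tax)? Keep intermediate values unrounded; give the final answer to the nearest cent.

£1,286,696.94

Penalty periods: ⌈275/30⌉ = 10; penalty = 10 × 1% × £5,201,670.00 = £520,167.00
Interest: £5,201,670.00 × ((1 + 0.0005)^275 − 1) = £5,201,670.00 × 0.14736228… = £766,529.9399…
Penalties + interest = £520,167.0000 + £766,529.9399… = £1,286,696.94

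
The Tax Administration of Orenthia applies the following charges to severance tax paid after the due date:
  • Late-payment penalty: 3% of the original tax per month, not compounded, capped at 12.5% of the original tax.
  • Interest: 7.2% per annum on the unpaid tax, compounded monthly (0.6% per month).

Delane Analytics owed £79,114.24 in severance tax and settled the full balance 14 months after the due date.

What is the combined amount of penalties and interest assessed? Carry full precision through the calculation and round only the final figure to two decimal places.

£16,800.38

Penalty (uncapped): 14 × 3% × £79,114.24 = £33,227.98…; cap = 12.5% × £79,114.24 = £9,889.28 → penalty = £9,889.28
Interest: £79,114.24 × ((1 + 0.006)^14 − 1) = £79,114.24 × 0.0873559… = £6,911.0986…
Penalties + interest = £9,889.2800 + £6,911.0986… = £16,800.38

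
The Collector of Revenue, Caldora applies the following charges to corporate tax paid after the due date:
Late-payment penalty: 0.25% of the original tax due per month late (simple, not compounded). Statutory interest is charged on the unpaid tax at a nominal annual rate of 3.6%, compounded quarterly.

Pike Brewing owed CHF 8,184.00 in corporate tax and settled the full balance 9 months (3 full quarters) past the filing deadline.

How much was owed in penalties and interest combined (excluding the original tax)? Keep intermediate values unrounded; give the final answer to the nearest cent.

Late-payment penalty: 9 × 0.25% × CHF 8,184.00 = CHF 184.14
Interest (3.6%/yr ÷ 4 = 0.9%/quarter): CHF 8,184.00 × ((1 + 0.009)^3 − 1) = CHF 222.9627…
Penalties + interest = CHF 184.1400 + CHF 222.9627… = CHF 407.10

CHF 407.10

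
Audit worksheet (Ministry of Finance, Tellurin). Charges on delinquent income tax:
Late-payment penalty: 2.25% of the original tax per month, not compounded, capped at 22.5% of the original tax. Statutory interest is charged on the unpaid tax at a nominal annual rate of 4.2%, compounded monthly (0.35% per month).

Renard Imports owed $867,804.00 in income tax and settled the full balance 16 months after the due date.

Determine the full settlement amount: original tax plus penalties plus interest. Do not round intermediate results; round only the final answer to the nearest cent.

Penalty (uncapped): 16 × 2.25% × $867,804.00 = $312,409.44; cap = 22.5% × $867,804.00 = $195,255.90 → penalty = $195,255.90
Interest: $867,804.00 × ((1 + 0.0035)^16 − 1) = $867,804.00 × 0.0574943… = $49,893.7709…
Total = $867,804.00 + $195,255.9000 + $49,893.7709… = $1,112,953.67

$1,112,953.67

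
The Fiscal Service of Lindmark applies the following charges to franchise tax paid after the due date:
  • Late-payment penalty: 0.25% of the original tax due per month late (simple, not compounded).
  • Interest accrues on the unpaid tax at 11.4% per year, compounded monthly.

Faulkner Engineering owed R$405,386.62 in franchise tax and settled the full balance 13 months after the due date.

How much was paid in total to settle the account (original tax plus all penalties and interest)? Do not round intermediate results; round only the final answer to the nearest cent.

Late-payment penalty: 13 × 0.25% × R$405,386.62 = R$13,175.07…
Interest (11.4%/yr ÷ 12 = 0.95%/month): R$405,386.62 × ((1 + 0.0095)^13 − 1) = R$53,020.7730…
Total = R$405,386.62 + R$13,175.0652… + R$53,020.7730… = R$471,582.46

R$471,582.46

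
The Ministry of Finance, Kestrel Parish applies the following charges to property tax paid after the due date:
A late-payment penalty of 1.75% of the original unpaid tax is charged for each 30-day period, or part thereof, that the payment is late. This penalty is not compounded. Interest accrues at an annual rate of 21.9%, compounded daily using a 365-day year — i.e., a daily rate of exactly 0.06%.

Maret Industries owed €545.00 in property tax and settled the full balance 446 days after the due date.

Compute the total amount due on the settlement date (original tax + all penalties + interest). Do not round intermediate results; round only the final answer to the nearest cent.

Penalty periods: ⌈446/30⌉ = 15; penalty = 15 × 1.75% × €545.00 = €143.06…
Interest: €545.00 × ((1 + 0.0006)^446 − 1) = €545.00 × 0.30671944… = €167.1621…
Total = €545.00 + €143.0625 + €167.1621… = €855.22

€855.22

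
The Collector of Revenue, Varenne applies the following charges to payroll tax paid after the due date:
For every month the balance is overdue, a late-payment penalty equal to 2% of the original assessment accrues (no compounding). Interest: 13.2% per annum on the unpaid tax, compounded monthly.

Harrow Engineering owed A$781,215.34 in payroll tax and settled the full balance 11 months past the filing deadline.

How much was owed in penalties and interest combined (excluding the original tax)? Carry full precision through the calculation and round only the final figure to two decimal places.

Late-payment penalty: 11 × 2% × A$781,215.34 = A$171,867.37…
Interest (13.2%/yr ÷ 12 = 1.1%/month): A$781,215.34 × ((1 + 0.011)^11 − 1) = A$99,901.4441…
Penalties + interest = A$171,867.3748 + A$99,901.4441… = A$271,768.82

A$271,768.82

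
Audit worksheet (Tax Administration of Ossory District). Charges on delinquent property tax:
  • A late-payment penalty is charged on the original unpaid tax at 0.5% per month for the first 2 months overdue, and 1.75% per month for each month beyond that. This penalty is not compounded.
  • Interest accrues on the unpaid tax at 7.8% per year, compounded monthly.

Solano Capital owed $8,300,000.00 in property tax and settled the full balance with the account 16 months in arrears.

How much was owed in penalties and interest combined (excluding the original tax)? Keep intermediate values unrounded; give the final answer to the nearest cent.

$3,023,084.85

Penalty, months 1–2: 2 × 0.5% × $8,300,000.00 = $83,000.00
Penalty, months 3–16: 14 × 1.75% × $8,300,000.00 = $2,033,500.00
Interest (7.8%/yr ÷ 12 = 0.65%/month): $8,300,000.00 × ((1 + 0.0065)^16 − 1) = $906,584.8479…
Penalties + interest = $2,116,500.0000 + $906,584.8479… = $3,023,084.85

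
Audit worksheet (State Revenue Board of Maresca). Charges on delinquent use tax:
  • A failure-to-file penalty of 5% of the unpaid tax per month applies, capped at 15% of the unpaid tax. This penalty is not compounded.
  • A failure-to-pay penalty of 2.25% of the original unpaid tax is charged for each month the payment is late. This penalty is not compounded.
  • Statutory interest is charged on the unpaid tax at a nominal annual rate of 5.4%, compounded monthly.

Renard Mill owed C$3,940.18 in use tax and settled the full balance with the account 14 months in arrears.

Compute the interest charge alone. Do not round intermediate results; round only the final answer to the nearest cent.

Interest (5.4%/yr ÷ 12 = 0.45%/month): C$3,940.18 × ((1 + 0.0045)^14 − 1) = C$255.6244…

C$255.62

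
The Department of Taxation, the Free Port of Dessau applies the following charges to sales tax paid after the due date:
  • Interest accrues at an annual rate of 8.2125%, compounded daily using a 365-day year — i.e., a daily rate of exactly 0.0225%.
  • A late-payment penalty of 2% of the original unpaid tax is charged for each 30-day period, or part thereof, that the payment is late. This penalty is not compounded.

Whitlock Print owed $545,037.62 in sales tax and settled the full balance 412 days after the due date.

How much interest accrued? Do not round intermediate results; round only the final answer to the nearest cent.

$52,934.66

Interest: $545,037.62 × ((1 + 0.000225)^412 − 1) = $545,037.62 × 0.09712111… = $52,934.6566…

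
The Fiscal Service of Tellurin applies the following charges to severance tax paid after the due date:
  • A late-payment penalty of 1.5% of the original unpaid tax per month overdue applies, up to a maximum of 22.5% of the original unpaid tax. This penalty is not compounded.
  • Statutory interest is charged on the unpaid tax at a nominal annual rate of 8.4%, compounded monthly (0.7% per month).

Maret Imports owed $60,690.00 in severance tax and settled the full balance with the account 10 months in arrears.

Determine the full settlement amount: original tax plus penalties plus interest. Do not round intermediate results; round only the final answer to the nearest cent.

$74,178.15

Penalty: 10 × 1.5% × $60,690.00 = $9,103.50 (below the 22.5% cap of $13,655.25)
Interest: $60,690.00 × ((1 + 0.007)^10 − 1) = $60,690.00 × 0.0722467… = $4,384.6503…
Total = $60,690.00 + $9,103.5000 + $4,384.6503… = $74,178.15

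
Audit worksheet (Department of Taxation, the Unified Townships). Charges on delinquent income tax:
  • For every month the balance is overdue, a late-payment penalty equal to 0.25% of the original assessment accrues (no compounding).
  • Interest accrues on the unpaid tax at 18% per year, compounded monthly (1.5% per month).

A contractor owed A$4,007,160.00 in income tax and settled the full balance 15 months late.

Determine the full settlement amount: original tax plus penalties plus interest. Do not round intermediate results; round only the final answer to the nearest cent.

A$5,160,148.43

Late-payment penalty: 15 × 0.25% × A$4,007,160.00 = A$150,268.50
Interest: A$4,007,160.00 × ((1 + 0.015)^15 − 1) = A$4,007,160.00 × 0.2502321… = A$1,002,719.9282…
Total = A$4,007,160.00 + A$150,268.5000 + A$1,002,719.9282… = A$5,160,148.43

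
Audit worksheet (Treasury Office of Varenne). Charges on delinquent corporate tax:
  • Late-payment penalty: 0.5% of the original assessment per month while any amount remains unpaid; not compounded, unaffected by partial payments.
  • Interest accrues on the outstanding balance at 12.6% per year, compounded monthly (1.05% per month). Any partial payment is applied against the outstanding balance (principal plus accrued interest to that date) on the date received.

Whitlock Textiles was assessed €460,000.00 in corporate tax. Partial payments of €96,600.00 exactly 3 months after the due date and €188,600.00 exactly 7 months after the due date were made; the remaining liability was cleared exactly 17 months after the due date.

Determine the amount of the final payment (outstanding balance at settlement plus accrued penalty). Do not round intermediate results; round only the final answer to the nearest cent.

€267,306.38

Balance at month 3: €460,000.0000 × (1 + 0.0105)^3 = €474,642.6775…
After €96,600.00 payment: €474,642.6775… − €96,600.00 = €378,042.6775…
Balance at month 7: €378,042.6775… × (1 + 0.0105)^4 = €394,172.3003…
After €188,600.00 payment: €394,172.3003… − €188,600.00 = €205,572.3003…
Balance at month 17: €205,572.3003… × (1 + 0.0105)^10 = €228,206.3759…
Penalty: 17 × 0.5% × €460,000.00 = €39,100.00
Final settlement = outstanding balance + penalty = €228,206.3759… + €39,100.00 = €267,306.38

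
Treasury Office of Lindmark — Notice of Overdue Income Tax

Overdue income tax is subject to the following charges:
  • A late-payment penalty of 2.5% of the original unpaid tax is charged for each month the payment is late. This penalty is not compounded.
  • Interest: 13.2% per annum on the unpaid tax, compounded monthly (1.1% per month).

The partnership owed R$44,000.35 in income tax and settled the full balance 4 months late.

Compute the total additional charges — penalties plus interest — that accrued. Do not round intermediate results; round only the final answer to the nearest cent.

R$6,368.23

Late-payment penalty = 2.5% × R$44,000.35 × 4 mo = R$4,400.04…
Interest: R$44,000.35 × ((1 + 0.011)^4 − 1) = R$44,000.35 × 0.0447313… = R$1,968.1946…
Penalties + interest = R$4,400.0350 + R$1,968.1946… = R$6,368.23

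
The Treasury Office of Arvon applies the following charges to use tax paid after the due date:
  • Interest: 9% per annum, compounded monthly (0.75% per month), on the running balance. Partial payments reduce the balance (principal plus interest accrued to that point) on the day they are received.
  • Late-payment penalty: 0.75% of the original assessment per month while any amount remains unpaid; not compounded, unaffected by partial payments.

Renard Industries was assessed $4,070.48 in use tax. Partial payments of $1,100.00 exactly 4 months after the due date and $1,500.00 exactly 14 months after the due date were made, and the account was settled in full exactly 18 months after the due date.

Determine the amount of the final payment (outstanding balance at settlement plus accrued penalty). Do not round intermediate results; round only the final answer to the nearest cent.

$2,439.17

Balance at month 4: $4,070.4800 × (1 + 0.0075)^4 = $4,193.9751…
After $1,100.00 payment: $4,193.9751… − $1,100.00 = $3,093.9751…
Balance at month 14: $3,093.9751… × (1 + 0.0075)^10 = $3,334.0135…
After $1,500.00 payment: $3,334.0135… − $1,500.00 = $1,834.0135…
Balance at month 18: $1,834.0135… × (1 + 0.0075)^4 = $1,889.6560…
Penalty: 18 × 0.75% × $4,070.48 = $549.51…
Final settlement = outstanding balance + penalty = $1,889.6560… + $549.51… = $2,439.17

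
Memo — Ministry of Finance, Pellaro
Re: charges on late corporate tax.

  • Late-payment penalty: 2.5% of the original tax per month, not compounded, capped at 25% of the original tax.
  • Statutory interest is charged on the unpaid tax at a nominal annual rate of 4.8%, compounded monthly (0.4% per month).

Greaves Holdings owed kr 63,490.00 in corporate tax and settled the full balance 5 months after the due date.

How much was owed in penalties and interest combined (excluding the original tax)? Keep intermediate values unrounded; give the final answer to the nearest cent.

Penalty: 5 × 2.5% × kr 63,490.00 = kr 7,936.25 (below the 25% cap of kr 15,872.50)
Interest: kr 63,490.00 × ((1 + 0.004)^5 − 1) = kr 63,490.00 × 0.0201606… = kr 1,279.9991…
Penalties + interest = kr 7,936.2500 + kr 1,279.9991… = kr 9,216.25

kr 9,216.25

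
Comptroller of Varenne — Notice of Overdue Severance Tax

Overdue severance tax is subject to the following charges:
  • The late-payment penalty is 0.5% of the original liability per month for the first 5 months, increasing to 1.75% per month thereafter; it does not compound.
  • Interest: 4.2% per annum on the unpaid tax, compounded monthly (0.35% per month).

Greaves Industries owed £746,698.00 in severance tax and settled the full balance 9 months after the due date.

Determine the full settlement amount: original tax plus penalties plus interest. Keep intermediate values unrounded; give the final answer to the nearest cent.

Penalty, months 1–5: 5 × 0.5% × £746,698.00 = £18,667.45
Penalty, months 6–9: 4 × 1.75% × £746,698.00 = £52,268.86
Interest: £746,698.00 × ((1 + 0.0035)^9 − 1) = £746,698.00 × 0.0319446… = £23,852.9842…
Total = £746,698.00 + £70,936.3100 + £23,852.9842… = £841,487.29

£841,487.29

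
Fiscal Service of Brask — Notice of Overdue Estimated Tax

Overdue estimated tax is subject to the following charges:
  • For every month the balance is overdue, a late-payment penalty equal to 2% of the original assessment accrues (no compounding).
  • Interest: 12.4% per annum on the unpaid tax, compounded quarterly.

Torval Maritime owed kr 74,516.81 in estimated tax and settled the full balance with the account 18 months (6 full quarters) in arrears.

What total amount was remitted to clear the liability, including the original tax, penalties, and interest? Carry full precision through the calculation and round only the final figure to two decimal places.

Late-payment penalty = 2% × kr 74,516.81 × 18 mo = kr 26,826.05…
Interest (12.4%/yr ÷ 4 = 3.1%/quarter): kr 74,516.81 × ((1 + 0.031)^6 − 1) = kr 14,979.7302…
Total = kr 74,516.81 + kr 26,826.0516 + kr 14,979.7302… = kr 116,322.59

kr 116,322.59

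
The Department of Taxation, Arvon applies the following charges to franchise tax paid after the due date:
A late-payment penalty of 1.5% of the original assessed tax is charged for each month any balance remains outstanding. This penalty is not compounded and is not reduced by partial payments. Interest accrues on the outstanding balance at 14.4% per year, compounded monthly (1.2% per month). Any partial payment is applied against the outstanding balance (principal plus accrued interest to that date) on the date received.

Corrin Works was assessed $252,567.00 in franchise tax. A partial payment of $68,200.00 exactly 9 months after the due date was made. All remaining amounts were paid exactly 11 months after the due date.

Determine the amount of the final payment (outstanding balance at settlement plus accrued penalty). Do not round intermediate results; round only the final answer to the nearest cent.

$259,806.88

Balance at month 9: $252,567.0000 × (1 + 0.012)^9 = $281,190.8718…
After $68,200.00 payment: $281,190.8718… − $68,200.00 = $212,990.8718…
Balance at month 11: $212,990.8718… × (1 + 0.012)^2 = $218,133.3234…
Penalty: 11 × 1.5% × $252,567.00 = $41,673.56…
Final settlement = outstanding balance + penalty = $218,133.3234… + $41,673.56… = $259,806.88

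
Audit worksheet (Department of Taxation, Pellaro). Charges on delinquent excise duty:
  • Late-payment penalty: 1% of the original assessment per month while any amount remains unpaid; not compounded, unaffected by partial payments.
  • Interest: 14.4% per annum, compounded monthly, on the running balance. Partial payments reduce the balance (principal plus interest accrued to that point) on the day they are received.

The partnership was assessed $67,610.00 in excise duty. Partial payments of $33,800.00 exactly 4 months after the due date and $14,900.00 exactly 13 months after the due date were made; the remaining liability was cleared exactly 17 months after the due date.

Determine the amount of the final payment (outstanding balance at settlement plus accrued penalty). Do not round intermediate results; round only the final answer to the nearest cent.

$39,205.27

Monthly rate = 14.4% ÷ 12 = 1.2%
Balance at month 4: $67,610.0000 × (1 + 0.012)^4 = $70,914.1638…
After $33,800.00 payment: $70,914.1638… − $33,800.00 = $37,114.1638…
Balance at month 13: $37,114.1638… × (1 + 0.012)^9 = $41,320.3786…
After $14,900.00 payment: $41,320.3786… − $14,900.00 = $26,420.3786…
Balance at month 17: $26,420.3786… × (1 + 0.012)^4 = $27,711.5672…
Penalty: 17 × 1% × $67,610.00 = $11,493.70
Final settlement = outstanding balance + penalty = $27,711.5672… + $11,493.70 = $39,205.27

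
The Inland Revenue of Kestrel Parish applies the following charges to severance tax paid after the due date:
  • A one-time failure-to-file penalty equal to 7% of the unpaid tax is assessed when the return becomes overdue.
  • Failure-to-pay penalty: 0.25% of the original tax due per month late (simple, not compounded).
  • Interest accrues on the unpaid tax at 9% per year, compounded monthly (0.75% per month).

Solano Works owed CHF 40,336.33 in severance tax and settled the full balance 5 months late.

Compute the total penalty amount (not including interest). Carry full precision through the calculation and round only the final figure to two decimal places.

Failure-to-file penalty: 7% × CHF 40,336.33 = CHF 2,823.54…
Failure-to-pay penalty: 5 × 0.25% × CHF 40,336.33 = CHF 504.20…
Total penalty = CHF 2,823.54… + CHF 504.20… = CHF 3,327.75

CHF 3,327.75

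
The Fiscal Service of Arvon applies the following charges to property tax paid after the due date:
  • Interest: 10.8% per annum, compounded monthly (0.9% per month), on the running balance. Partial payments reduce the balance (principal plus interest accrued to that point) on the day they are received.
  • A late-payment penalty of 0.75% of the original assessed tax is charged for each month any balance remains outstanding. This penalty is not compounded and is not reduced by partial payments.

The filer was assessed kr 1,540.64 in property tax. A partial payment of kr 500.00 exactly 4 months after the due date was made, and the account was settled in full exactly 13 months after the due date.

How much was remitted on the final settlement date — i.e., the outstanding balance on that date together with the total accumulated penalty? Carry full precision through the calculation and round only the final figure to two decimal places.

kr 1,339.18

Balance at month 4: kr 1,540.6400 × (1 + 0.009)^4 = kr 1,596.8563…
After kr 500.00 payment: kr 1,596.8563… − kr 500.00 = kr 1,096.8563…
Balance at month 13: kr 1,096.8563… × (1 + 0.009)^9 = kr 1,188.9682…
Penalty: 13 × 0.75% × kr 1,540.64 = kr 150.21…
Final settlement = outstanding balance + penalty = kr 1,188.9682… + kr 150.21… = kr 1,339.18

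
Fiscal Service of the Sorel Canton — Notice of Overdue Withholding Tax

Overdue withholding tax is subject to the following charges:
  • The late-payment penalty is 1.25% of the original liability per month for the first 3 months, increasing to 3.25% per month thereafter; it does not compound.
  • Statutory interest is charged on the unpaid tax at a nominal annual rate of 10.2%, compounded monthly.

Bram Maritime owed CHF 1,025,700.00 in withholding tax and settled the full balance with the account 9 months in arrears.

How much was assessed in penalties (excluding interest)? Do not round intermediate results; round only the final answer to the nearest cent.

CHF 238,475.25

Penalty, months 1–3: 3 × 1.25% × CHF 1,025,700.00 = CHF 38,463.75
Penalty, months 4–9: 6 × 3.25% × CHF 1,025,700.00 = CHF 200,011.50
Total penalty = CHF 38,463.75 + CHF 200,011.50 = CHF 238,475.25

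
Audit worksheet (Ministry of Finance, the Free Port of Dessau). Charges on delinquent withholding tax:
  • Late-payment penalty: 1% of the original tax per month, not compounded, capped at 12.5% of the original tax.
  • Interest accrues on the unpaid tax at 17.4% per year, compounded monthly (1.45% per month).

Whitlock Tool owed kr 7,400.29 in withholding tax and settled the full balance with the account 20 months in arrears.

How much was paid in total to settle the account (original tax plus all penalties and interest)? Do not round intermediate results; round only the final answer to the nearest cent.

Penalty (uncapped): 20 × 1% × kr 7,400.29 = kr 1,480.06…; cap = 12.5% × kr 7,400.29 = kr 925.04… → penalty = kr 925.04…
Interest: kr 7,400.29 × ((1 + 0.0145)^20 − 1) = kr 7,400.29 × 0.3336474… = kr 2,469.0876…
Total = kr 7,400.29 + kr 925.0363… + kr 2,469.0876… = kr 10,794.41

kr 10,794.41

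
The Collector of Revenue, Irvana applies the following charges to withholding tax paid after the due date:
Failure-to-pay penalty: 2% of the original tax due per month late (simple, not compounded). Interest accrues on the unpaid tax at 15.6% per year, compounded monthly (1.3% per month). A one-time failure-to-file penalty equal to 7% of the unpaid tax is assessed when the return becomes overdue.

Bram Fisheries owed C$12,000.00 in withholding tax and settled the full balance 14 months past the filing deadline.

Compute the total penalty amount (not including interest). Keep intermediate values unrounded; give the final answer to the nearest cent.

C$4,200.00

Failure-to-file penalty: 7% × C$12,000.00 = C$840.00
Failure-to-pay penalty: 14 × 2% × C$12,000.00 = C$3,360.00
Total penalty = C$840.00 + C$3,360.00 = C$4,200.00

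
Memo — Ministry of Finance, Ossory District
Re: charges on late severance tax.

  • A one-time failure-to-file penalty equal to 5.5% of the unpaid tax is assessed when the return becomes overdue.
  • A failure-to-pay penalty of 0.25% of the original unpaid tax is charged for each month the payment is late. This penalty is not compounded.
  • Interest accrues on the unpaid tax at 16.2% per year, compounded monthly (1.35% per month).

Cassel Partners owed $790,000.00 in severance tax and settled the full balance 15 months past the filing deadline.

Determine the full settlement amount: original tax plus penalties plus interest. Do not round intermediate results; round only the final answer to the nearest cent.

$1,039,088.92

Failure-to-file penalty: 5.5% × $790,000.00 = $43,450.00
Failure-to-pay penalty = 0.25% × $790,000.00 × 15 mo = $29,625.00
Interest: $790,000.00 × ((1 + 0.0135)^15 − 1) = $790,000.00 × 0.2228024… = $176,013.9249…
Total = $790,000.00 + $73,075.0000 + $176,013.9249… = $1,039,088.92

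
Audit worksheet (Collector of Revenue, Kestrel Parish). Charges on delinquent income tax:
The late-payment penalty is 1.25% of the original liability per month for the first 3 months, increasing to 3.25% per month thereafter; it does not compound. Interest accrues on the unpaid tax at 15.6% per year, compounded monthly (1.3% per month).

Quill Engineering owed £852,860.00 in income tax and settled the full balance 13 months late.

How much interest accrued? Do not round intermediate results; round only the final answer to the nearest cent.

Interest: £852,860.00 × ((1 + 0.013)^13 − 1) = £852,860.00 × 0.1828312… = £155,929.4593…

£155,929.46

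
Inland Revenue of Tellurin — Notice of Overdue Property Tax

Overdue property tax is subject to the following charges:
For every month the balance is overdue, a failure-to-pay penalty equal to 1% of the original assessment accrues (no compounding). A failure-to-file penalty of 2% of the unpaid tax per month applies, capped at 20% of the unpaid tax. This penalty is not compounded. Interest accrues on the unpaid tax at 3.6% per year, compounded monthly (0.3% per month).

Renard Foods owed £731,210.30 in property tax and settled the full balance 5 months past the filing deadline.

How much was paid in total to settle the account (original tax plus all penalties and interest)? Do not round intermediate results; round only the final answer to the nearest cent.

£851,926.01

Failure-to-file: 5 × 2% × £731,210.30 = £73,121.03 (under the 20% cap)
Failure-to-pay penalty = 1% × £731,210.30 × 5 mo = £36,560.52…
Interest: £731,210.30 × ((1 + 0.003)^5 − 1) = £731,210.30 × 0.0150903… = £11,034.1612…
Total = £731,210.30 + £109,681.5450 + £11,034.1612… = £851,926.01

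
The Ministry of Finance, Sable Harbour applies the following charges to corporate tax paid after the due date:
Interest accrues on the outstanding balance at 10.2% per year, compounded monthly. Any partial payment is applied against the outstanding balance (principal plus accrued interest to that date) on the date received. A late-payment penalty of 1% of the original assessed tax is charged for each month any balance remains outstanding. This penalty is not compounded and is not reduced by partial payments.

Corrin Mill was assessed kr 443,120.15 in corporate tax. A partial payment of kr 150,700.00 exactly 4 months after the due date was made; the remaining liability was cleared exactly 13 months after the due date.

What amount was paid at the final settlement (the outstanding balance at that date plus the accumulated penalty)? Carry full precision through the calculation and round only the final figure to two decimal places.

kr 389,638.86

Monthly rate = 10.2% ÷ 12 = 0.85%
Balance at month 4: kr 443,120.1500 × (1 + 0.0085)^4 = kr 458,379.4185…
After kr 150,700.00 payment: kr 458,379.4185… − kr 150,700.00 = kr 307,679.4185…
Balance at month 13: kr 307,679.4185… × (1 + 0.0085)^9 = kr 332,033.2444…
Penalty: 13 × 1% × kr 443,120.15 = kr 57,605.62…
Final settlement = outstanding balance + penalty = kr 332,033.2444… + kr 57,605.62… = kr 389,638.86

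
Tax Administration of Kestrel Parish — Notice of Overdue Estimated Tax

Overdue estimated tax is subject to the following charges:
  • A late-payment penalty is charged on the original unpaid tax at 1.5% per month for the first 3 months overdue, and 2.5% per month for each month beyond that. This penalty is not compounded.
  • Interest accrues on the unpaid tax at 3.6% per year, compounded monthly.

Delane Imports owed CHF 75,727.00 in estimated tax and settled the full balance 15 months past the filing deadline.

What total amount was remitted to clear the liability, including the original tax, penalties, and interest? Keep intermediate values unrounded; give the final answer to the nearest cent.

CHF 105,333.03

Penalty, months 1–3: 3 × 1.5% × CHF 75,727.00 = CHF 3,407.72…
Penalty, months 4–15: 12 × 2.5% × CHF 75,727.00 = CHF 22,718.10
Interest (3.6%/yr ÷ 12 = 0.3%/month): CHF 75,727.00 × ((1 + 0.003)^15 − 1) = CHF 3,480.2157…
Total = CHF 75,727.00 + CHF 26,125.8150 + CHF 3,480.2157… = CHF 105,333.03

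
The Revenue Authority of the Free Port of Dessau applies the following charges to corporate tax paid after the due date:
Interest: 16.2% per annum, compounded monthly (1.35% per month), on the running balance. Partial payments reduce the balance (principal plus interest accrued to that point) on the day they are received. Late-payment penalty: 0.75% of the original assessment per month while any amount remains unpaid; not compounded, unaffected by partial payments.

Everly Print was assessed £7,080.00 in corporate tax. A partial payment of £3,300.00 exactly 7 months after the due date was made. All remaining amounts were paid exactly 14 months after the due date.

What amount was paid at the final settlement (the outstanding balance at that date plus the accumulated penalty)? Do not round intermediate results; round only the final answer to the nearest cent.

Balance at month 7: £7,080.0000 × (1 + 0.0135)^7 = £7,776.7749…
After £3,300.00 payment: £7,776.7749… − £3,300.00 = £4,476.7749…
Balance at month 14: £4,476.7749… × (1 + 0.0135)^7 = £4,917.3546…
Penalty: 14 × 0.75% × £7,080.00 = £743.40
Final settlement = outstanding balance + penalty = £4,917.3546… + £743.40 = £5,660.75

£5,660.75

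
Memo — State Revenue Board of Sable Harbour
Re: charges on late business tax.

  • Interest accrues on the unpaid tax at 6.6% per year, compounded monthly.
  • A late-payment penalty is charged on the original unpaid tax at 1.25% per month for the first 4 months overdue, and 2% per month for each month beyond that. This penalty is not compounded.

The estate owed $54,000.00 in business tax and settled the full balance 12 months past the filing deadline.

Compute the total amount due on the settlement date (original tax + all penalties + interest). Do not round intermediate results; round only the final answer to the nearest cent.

$69,013.81

Penalty, months 1–4: 4 × 1.25% × $54,000.00 = $2,700.00
Penalty, months 5–12: 8 × 2% × $54,000.00 = $8,640.00
Interest (6.6%/yr ÷ 12 = 0.55%/month): $54,000.00 × ((1 + 0.0055)^12 − 1) = $3,673.8122…
Total = $54,000.00 + $11,340.0000 + $3,673.8122… = $69,013.81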